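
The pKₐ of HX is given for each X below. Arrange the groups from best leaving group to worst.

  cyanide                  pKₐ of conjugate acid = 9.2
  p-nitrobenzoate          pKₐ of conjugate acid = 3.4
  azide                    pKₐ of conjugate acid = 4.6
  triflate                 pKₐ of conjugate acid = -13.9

Lower conjugate-acid pKₐ ⇒ weaker base ⇒ better leaving group.
Sorting by the given values: triflate (-13.9), p-nitrobenzoate (3.4), azide (4.6), cyanide (9.2).

triflate > p-nitrobenzoate > azide > cyanide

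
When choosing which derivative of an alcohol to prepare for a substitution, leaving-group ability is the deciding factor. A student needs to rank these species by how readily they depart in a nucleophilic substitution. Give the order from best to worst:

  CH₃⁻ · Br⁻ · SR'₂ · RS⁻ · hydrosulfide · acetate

Br⁻ > SR'₂ > acetate > hydrosulfide > RS⁻ > CH₃⁻

Br⁻: pKₐ(HBr) ≈ -9 — weak base; good leaving group
SR'₂: pKₐ(R'₂SH⁺) ≈ -7
acetate: pKₐ(CH₃COOH) ≈ 4.8 — resonance-stabilised but still a weak base
hydrosulfide: pKₐ(H₂S) ≈ 7 — larger and more polarisable than the oxygen analogue
RS⁻: pKₐ(RSH (a thiol)) ≈ 10.5 — moderately basic; rarely leaves without activation
CH₃⁻: pKₐ(CH₄) ≈ 48 — unstabilised carbanion; the worst conceivable leaving group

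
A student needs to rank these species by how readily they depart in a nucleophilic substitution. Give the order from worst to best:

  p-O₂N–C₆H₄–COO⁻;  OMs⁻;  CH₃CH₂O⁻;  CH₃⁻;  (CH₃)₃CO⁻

CH₃⁻ < (CH₃)₃CO⁻ < CH₃CH₂O⁻ < p-O₂N–C₆H₄–COO⁻ < OMs⁻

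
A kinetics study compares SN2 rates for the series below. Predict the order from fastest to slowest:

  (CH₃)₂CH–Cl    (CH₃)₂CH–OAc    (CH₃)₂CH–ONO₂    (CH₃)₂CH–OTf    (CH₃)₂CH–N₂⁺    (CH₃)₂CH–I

Same R in every case — rank the leaving groups.
Leaving-group ability tracks the stability of the departed species; conjugate-acid pKₐ is the usual yardstick (lower pKₐ → better LG).
(CH₃)₂CH–N₂⁺ loses N₂: no meaningful conjugate acid; N₂ departs as an exceptionally stable neutral molecule
(CH₃)₂CH–OTf loses OTf⁻: pKₐ(CF₃SO₃H (triflic acid)) ≈ -14
(CH₃)₂CH–I loses I⁻: pKₐ(HI) ≈ -10
(CH₃)₂CH–Cl loses Cl⁻: pKₐ(HCl) ≈ -7
(CH₃)₂CH–ONO₂ loses NO₃⁻: pKₐ(HNO₃) ≈ -1.3
(CH₃)₂CH–OAc loses AcO⁻: pKₐ(CH₃COOH) ≈ 4.8

(CH₃)₂CH–N₂⁺ > (CH₃)₂CH–OTf > (CH₃)₂CH–I > (CH₃)₂CH–Cl > (CH₃)₂CH–ONO₂ > (CH₃)₂CH–OAc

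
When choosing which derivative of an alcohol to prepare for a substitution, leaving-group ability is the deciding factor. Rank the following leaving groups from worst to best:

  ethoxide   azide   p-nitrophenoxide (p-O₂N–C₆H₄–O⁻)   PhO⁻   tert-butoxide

azide: pKₐ(HN₃) ≈ 4.7
p-nitrophenoxide (p-O₂N–C₆H₄–O⁻): pKₐ(p-nitrophenol) ≈ 7.2
PhO⁻: pKₐ(C₆H₅OH (phenol)) ≈ 10
ethoxide: pKₐ(CH₃CH₂OH) ≈ 16
tert-butoxide: pKₐ(t-BuOH) ≈ 18
The question asks for worst first, so the sequence is read in increasing leaving-group ability.

tert-butoxide < ethoxide < PhO⁻ < p-nitrophenoxide (p-O₂N–C₆H₄–O⁻) < azide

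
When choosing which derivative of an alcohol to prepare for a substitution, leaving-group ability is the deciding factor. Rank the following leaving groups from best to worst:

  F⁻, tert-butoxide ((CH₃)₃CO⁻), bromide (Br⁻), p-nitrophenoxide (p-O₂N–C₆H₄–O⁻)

bromide (Br⁻) > F⁻ > p-nitrophenoxide (p-O₂N–C₆H₄–O⁻) > tert-butoxide ((CH₃)₃CO⁻)

Rank by basicity of the departing species: weakest base leaves most easily.
bromide (Br⁻): pKₐ(HBr) ≈ -9 — weak base; good leaving group
F⁻: pKₐ(HF) ≈ 3.2
p-nitrophenoxide (p-O₂N–C₆H₄–O⁻): pKₐ(p-nitrophenol) ≈ 7.2 — nitro group delocalises the charge; the classic chromogenic LG
tert-butoxide ((CH₃)₃CO⁻): pKₐ(t-BuOH) ≈ 18 — bulky, strongly basic alkoxide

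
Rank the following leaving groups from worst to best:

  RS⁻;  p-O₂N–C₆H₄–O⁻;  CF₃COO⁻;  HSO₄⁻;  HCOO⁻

RS⁻ < p-O₂N–C₆H₄–O⁻ < HCOO⁻ < CF₃COO⁻ < HSO₄⁻

Rank by basicity of the departing species: weakest base leaves most easily.
HSO₄⁻: pKₐ(H₂SO₄) ≈ -3 — conjugate base of a strong mineral acid
CF₃COO⁻: pKₐ(CF₃COOH) ≈ 0.2 — strongly electron-withdrawing CF₃ stabilises the carboxylate
HCOO⁻: pKₐ(HCOOH) ≈ 3.8 — resonance-stabilised carboxylate
p-O₂N–C₆H₄–O⁻: pKₐ(p-nitrophenol) ≈ 7.2 — nitro group delocalises the charge; the classic chromogenic LG
RS⁻: pKₐ(RSH (a thiol)) ≈ 10.5 — moderately basic; rarely leaves without activation
The question asks for worst first, so the sequence is read in increasing leaving-group ability.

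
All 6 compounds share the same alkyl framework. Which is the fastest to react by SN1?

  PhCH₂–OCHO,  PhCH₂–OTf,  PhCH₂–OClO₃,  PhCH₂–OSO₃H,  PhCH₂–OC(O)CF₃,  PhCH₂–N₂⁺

PhCH₂–N₂⁺

Same R in every case — rank the leaving groups.
The more stable X⁻ (or X) is on its own — i.e. the weaker a base it is — the better a leaving group it makes.
PhCH₂–N₂⁺ loses N₂: no meaningful conjugate acid; N₂ departs as an exceptionally stable neutral molecule
PhCH₂–OTf loses OTf⁻: pKₐ(CF₃SO₃H (triflic acid)) ≈ -14
PhCH₂–OClO₃ loses ClO₄⁻: pKₐ(HClO₄) ≈ -10
PhCH₂–OSO₃H loses HSO₄⁻: pKₐ(H₂SO₄) ≈ -3
PhCH₂–OC(O)CF₃ loses CF₃COO⁻: pKₐ(CF₃COOH) ≈ 0.2
PhCH₂–OCHO loses HCOO⁻: pKₐ(HCOOH) ≈ 3.8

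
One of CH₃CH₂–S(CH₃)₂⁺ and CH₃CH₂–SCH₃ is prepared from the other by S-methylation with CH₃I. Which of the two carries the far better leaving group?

From CH₃CH₂–SCH₃ the departing group would be RS⁻ (pKₐ(RSH (a thiol)) ≈ 10.5). Moderately basic; rarely leaves without activation.
From CH₃CH₂–S(CH₃)₂⁺ the leaving group is SR'₂ (pKₐ(R'₂SH⁺) ≈ -7). Neutral; leaves from a sulfonium salt (R–SR'₂⁺).
S-methylation with CH₃I works by allowing neutral dimethyl sulfide, rather than methanethiolate, to depart, making CH₃CH₂–S(CH₃)₂⁺ enormously more reactive.

CH₃CH₂–S(CH₃)₂⁺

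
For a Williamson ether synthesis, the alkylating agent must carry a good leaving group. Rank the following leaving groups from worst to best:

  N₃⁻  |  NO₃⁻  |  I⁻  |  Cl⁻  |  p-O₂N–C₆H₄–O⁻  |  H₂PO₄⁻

The more stable X⁻ (or X) is on its own — i.e. the weaker a base it is — the better a leaving group it makes.
I⁻: pKₐ(HI) ≈ -10
Cl⁻: pKₐ(HCl) ≈ -7
NO₃⁻: pKₐ(HNO₃) ≈ -1.3
H₂PO₄⁻: pKₐ(H₃PO₄) ≈ 2.1
N₃⁻: pKₐ(HN₃) ≈ 4.7
p-O₂N–C₆H₄–O⁻: pKₐ(p-nitrophenol) ≈ 7.2
Reversing gives the worst-to-best order requested.

p-O₂N–C₆H₄–O⁻ < N₃⁻ < H₂PO₄⁻ < NO₃⁻ < Cl⁻ < I⁻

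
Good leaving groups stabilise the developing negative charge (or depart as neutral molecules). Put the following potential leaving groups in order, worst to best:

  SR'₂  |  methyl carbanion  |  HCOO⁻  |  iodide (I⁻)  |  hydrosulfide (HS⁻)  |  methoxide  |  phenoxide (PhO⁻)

methyl carbanion < methoxide < phenoxide (PhO⁻) < hydrosulfide (HS⁻) < HCOO⁻ < SR'₂ < iodide (I⁻)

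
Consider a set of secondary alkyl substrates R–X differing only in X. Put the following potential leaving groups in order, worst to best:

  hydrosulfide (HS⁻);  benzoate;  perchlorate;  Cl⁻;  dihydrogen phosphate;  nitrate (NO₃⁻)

Rank by basicity of the departing species: weakest base leaves most easily.
perchlorate: pKₐ(HClO₄) ≈ -10
Cl⁻: pKₐ(HCl) ≈ -7
nitrate (NO₃⁻): pKₐ(HNO₃) ≈ -1.3
dihydrogen phosphate: pKₐ(H₃PO₄) ≈ 2.1
benzoate: pKₐ(C₆H₅COOH) ≈ 4.2
hydrosulfide (HS⁻): pKₐ(H₂S) ≈ 7
Reversing gives the worst-to-best order requested.

hydrosulfide (HS⁻) < benzoate < dihydrogen phosphate < nitrate (NO₃⁻) < Cl⁻ < perchlorate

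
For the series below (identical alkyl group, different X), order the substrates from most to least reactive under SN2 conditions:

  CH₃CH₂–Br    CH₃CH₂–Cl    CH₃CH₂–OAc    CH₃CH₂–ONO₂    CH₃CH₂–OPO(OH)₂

Same R in every case — rank the leaving groups.
The more stable X⁻ (or X) is on its own — i.e. the weaker a base it is — the better a leaving group it makes.
CH₃CH₂–Br loses Br⁻: pKₐ(HBr) ≈ -9
CH₃CH₂–Cl loses Cl⁻: pKₐ(HCl) ≈ -7
CH₃CH₂–ONO₂ loses NO₃⁻: pKₐ(HNO₃) ≈ -1.3
CH₃CH₂–OPO(OH)₂ loses H₂PO₄⁻: pKₐ(H₃PO₄) ≈ 2.1
CH₃CH₂–OAc loses AcO⁻: pKₐ(CH₃COOH) ≈ 4.8

CH₃CH₂–Br > CH₃CH₂–Cl > CH₃CH₂–ONO₂ > CH₃CH₂–OPO(OH)₂ > CH₃CH₂–OAc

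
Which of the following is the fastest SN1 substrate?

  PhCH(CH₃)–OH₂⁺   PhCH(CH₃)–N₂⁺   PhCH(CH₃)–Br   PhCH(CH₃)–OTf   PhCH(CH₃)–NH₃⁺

The skeletons are identical, so relative rate is governed entirely by leaving-group ability.
Rank by basicity of the departing species: weakest base leaves most easily.
PhCH(CH₃)–N₂⁺ loses N₂: no meaningful conjugate acid; N₂ departs as an exceptionally stable neutral molecule
PhCH(CH₃)–OTf loses OTf⁻: pKₐ(CF₃SO₃H (triflic acid)) ≈ -14
PhCH(CH₃)–Br loses Br⁻: pKₐ(HBr) ≈ -9
PhCH(CH₃)–OH₂⁺ loses H₂O: pKₐ(H₃O⁺) ≈ -1.7
PhCH(CH₃)–NH₃⁺ loses NH₃: pKₐ(NH₄⁺) ≈ 9.2

PhCH(CH₃)–N₂⁺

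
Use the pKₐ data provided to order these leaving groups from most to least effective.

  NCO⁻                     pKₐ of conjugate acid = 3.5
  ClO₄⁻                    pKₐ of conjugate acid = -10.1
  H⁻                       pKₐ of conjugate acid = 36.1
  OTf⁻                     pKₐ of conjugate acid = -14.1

OTf⁻ > ClO₄⁻ > NCO⁻ > H⁻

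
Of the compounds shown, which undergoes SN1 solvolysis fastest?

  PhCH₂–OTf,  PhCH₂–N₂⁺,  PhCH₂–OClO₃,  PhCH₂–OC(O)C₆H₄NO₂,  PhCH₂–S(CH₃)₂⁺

Identical carbon frameworks mean the comparison reduces to leaving-group quality.
Leaving-group ability tracks the stability of the departed species; conjugate-acid pKₐ is the usual yardstick (lower pKₐ → better LG).
PhCH₂–N₂⁺ loses N₂: no meaningful conjugate acid; N₂ departs as an exceptionally stable neutral molecule
PhCH₂–OTf loses OTf⁻: pKₐ(CF₃SO₃H (triflic acid)) ≈ -14
PhCH₂–OClO₃ loses ClO₄⁻: pKₐ(HClO₄) ≈ -10
PhCH₂–S(CH₃)₂⁺ loses SR'₂: pKₐ(R'₂SH⁺) ≈ -7
PhCH₂–OC(O)C₆H₄NO₂ loses p-O₂N–C₆H₄–COO⁻: pKₐ(p-nitrobenzoic acid) ≈ 3.4

PhCH₂–N₂⁺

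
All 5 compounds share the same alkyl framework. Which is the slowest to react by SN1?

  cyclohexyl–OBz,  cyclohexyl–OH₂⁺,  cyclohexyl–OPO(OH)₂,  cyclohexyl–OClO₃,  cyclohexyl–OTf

cyclohexyl–OBz

Same R in every case — rank the leaving groups.
A good leaving group is a weak base: the lower the pKₐ of its conjugate acid, the more readily it departs.
cyclohexyl–OTf loses OTf⁻: pKₐ(CF₃SO₃H (triflic acid)) ≈ -14
cyclohexyl–OClO₃ loses ClO₄⁻: pKₐ(HClO₄) ≈ -10
cyclohexyl–OH₂⁺ loses H₂O: pKₐ(H₃O⁺) ≈ -1.7
cyclohexyl–OPO(OH)₂ loses H₂PO₄⁻: pKₐ(H₃PO₄) ≈ 2.1
cyclohexyl–OBz loses PhCOO⁻: pKₐ(C₆H₅COOH) ≈ 4.2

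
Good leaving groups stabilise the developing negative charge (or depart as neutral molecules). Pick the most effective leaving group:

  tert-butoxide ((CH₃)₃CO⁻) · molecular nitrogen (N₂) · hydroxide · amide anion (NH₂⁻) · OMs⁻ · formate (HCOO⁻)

Rank by basicity of the departing species: weakest base leaves most easily.
molecular nitrogen (N₂): no meaningful conjugate acid; N₂ departs as an exceptionally stable neutral molecule
OMs⁻: pKₐ(CH₃SO₃H (MsOH)) ≈ -1.9
formate (HCOO⁻): pKₐ(HCOOH) ≈ 3.8
hydroxide: pKₐ(H₂O) ≈ 15.7
tert-butoxide ((CH₃)₃CO⁻): pKₐ(t-BuOH) ≈ 18
amide anion (NH₂⁻): pKₐ(NH₃) ≈ 38

molecular nitrogen (N₂)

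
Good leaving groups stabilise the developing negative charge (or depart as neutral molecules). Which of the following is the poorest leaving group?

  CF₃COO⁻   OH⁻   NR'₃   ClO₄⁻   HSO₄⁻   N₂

A good leaving group is a weak base: the lower the pKₐ of its conjugate acid, the more readily it departs.
N₂: no meaningful conjugate acid; N₂ departs as an exceptionally stable neutral molecule
ClO₄⁻: pKₐ(HClO₄) ≈ -10
HSO₄⁻: pKₐ(H₂SO₄) ≈ -3
CF₃COO⁻: pKₐ(CF₃COOH) ≈ 0.2
NR'₃: pKₐ(R'₃NH⁺) ≈ 10.7
OH⁻: pKₐ(H₂O) ≈ 15.7

OH⁻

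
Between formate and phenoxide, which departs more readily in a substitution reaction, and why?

formate

formate is the better leaving group.
pKₐ(HCOOH) ≈ 3.8 versus pKₐ(C₆H₅OH (phenol)) ≈ 10: formate is the much weaker base.
Resonance-stabilised carboxylate.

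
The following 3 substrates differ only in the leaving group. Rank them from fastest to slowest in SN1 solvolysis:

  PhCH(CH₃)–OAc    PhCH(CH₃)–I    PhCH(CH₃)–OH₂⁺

PhCH(CH₃)–I > PhCH(CH₃)–OH₂⁺ > PhCH(CH₃)–OAc

Same R in every case — rank the leaving groups.
The more stable X⁻ (or X) is on its own — i.e. the weaker a base it is — the better a leaving group it makes.
PhCH(CH₃)–I loses I⁻: pKₐ(HI) ≈ -10
PhCH(CH₃)–OH₂⁺ loses H₂O: pKₐ(H₃O⁺) ≈ -1.7
PhCH(CH₃)–OAc loses AcO⁻: pKₐ(CH₃COOH) ≈ 4.8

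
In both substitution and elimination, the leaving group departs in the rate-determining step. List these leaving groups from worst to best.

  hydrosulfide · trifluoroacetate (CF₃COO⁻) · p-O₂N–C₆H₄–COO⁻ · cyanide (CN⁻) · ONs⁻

The more stable X⁻ (or X) is on its own — i.e. the weaker a base it is — the better a leaving group it makes.
ONs⁻: pKₐ(p-O₂NC₆H₄SO₃H) ≈ -3.5
trifluoroacetate (CF₃COO⁻): pKₐ(CF₃COOH) ≈ 0.2
p-O₂N–C₆H₄–COO⁻: pKₐ(p-nitrobenzoic acid) ≈ 3.4
hydrosulfide: pKₐ(H₂S) ≈ 7
cyanide (CN⁻): pKₐ(HCN) ≈ 9.2
Reversing gives the worst-to-best order requested.

cyanide (CN⁻) < hydrosulfide < p-O₂N–C₆H₄–COO⁻ < trifluoroacetate (CF₃COO⁻) < ONs⁻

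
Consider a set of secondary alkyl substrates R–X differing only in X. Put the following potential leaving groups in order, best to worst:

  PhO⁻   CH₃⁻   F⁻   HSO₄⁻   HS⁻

HSO₄⁻: pKₐ(H₂SO₄) ≈ -3
F⁻: pKₐ(HF) ≈ 3.2
HS⁻: pKₐ(H₂S) ≈ 7
PhO⁻: pKₐ(C₆H₅OH (phenol)) ≈ 10
CH₃⁻: pKₐ(CH₄) ≈ 48

HSO₄⁻ > F⁻ > HS⁻ > PhO⁻ > CH₃⁻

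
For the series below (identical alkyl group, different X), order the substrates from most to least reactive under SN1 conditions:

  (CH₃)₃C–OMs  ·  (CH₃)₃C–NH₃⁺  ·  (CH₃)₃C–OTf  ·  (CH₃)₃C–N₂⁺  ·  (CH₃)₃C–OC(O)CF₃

(CH₃)₃C–N₂⁺ > (CH₃)₃C–OTf > (CH₃)₃C–OMs > (CH₃)₃C–OC(O)CF₃ > (CH₃)₃C–NH₃⁺

The skeletons are identical, so relative rate is governed entirely by leaving-group ability.
Leaving-group ability tracks the stability of the departed species; conjugate-acid pKₐ is the usual yardstick (lower pKₐ → better LG).
(CH₃)₃C–N₂⁺ loses N₂: no meaningful conjugate acid; N₂ departs as an exceptionally stable neutral molecule
(CH₃)₃C–OTf loses OTf⁻: pKₐ(CF₃SO₃H (triflic acid)) ≈ -14
(CH₃)₃C–OMs loses OMs⁻: pKₐ(CH₃SO₃H (MsOH)) ≈ -1.9
(CH₃)₃C–OC(O)CF₃ loses CF₃COO⁻: pKₐ(CF₃COOH) ≈ 0.2
(CH₃)₃C–NH₃⁺ loses NH₃: pKₐ(NH₄⁺) ≈ 9.2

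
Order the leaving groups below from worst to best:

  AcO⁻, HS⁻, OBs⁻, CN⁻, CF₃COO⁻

CN⁻ < HS⁻ < AcO⁻ < CF₃COO⁻ < OBs⁻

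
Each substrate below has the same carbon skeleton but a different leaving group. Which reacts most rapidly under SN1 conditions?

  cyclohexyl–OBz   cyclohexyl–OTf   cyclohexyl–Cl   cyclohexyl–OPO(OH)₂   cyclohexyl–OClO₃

The skeletons are identical, so relative rate is governed entirely by leaving-group ability.
Leaving-group ability tracks the stability of the departed species; conjugate-acid pKₐ is the usual yardstick (lower pKₐ → better LG).
cyclohexyl–OTf loses OTf⁻: pKₐ(CF₃SO₃H (triflic acid)) ≈ -14
cyclohexyl–OClO₃ loses ClO₄⁻: pKₐ(HClO₄) ≈ -10
cyclohexyl–Cl loses Cl⁻: pKₐ(HCl) ≈ -7
cyclohexyl–OPO(OH)₂ loses H₂PO₄⁻: pKₐ(H₃PO₄) ≈ 2.1
cyclohexyl–OBz loses PhCOO⁻: pKₐ(C₆H₅COOH) ≈ 4.2

cyclohexyl–OTf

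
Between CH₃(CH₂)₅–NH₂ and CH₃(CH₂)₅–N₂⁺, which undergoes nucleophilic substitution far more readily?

CH₃(CH₂)₅–N₂⁺

From CH₃(CH₂)₅–NH₂ the departing group would be NH₂⁻ (pKₐ(NH₃) ≈ 38). Extremely strong base; never a leaving group.
From CH₃(CH₂)₅–N₂⁺ the leaving group is N₂ (no meaningful conjugate acid; N₂ departs as an exceptionally stable neutral molecule).
(In practice CH₃(CH₂)₅–N₂⁺ is made from CH₃(CH₂)₅–NH₂ by diazotisation (NaNO₂ / HCl, 0 °C), generating a diazonium salt that expels N₂.)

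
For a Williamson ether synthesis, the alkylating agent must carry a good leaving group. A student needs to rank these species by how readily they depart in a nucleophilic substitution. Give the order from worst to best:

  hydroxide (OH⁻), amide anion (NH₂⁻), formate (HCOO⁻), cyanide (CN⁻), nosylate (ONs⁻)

amide anion (NH₂⁻) < hydroxide (OH⁻) < cyanide (CN⁻) < formate (HCOO⁻) < nosylate (ONs⁻)

nosylate (ONs⁻): pKₐ(p-O₂NC₆H₄SO₃H) ≈ -3.5
formate (HCOO⁻): pKₐ(HCOOH) ≈ 3.8
cyanide (CN⁻): pKₐ(HCN) ≈ 9.2
hydroxide (OH⁻): pKₐ(H₂O) ≈ 15.7
amide anion (NH₂⁻): pKₐ(NH₃) ≈ 38
Reversing gives the worst-to-best order requested.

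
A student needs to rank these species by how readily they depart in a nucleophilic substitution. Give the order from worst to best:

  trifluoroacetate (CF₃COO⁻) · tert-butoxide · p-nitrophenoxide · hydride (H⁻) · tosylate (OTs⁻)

hydride (H⁻) < tert-butoxide < p-nitrophenoxide < trifluoroacetate (CF₃COO⁻) < tosylate (OTs⁻)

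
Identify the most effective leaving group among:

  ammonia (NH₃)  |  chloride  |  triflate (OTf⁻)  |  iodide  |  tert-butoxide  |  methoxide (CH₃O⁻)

triflate (OTf⁻)

Rank by basicity of the departing species: weakest base leaves most easily.
triflate (OTf⁻): pKₐ(CF₃SO₃H (triflic acid)) ≈ -14
iodide: pKₐ(HI) ≈ -10
chloride: pKₐ(HCl) ≈ -7
ammonia (NH₃): pKₐ(NH₄⁺) ≈ 9.2
methoxide (CH₃O⁻): pKₐ(CH₃OH) ≈ 15.5
tert-butoxide: pKₐ(t-BuOH) ≈ 18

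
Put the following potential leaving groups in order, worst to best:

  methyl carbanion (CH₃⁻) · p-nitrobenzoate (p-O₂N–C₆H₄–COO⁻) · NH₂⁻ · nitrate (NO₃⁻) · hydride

A good leaving group is a weak base: the lower the pKₐ of its conjugate acid, the more readily it departs.
nitrate (NO₃⁻): pKₐ(HNO₃) ≈ -1.3 — resonance-delocalised over three oxygens
p-nitrobenzoate (p-O₂N–C₆H₄–COO⁻): pKₐ(p-nitrobenzoic acid) ≈ 3.4 — electron-withdrawing nitro group stabilises the carboxylate
hydride: pKₐ(H₂) ≈ 36
NH₂⁻: pKₐ(NH₃) ≈ 38
methyl carbanion (CH₃⁻): pKₐ(CH₄) ≈ 48 — unstabilised carbanion; the worst conceivable leaving group
The question asks for worst first, so the sequence is read in increasing leaving-group ability.

methyl carbanion (CH₃⁻) < NH₂⁻ < hydride < p-nitrobenzoate (p-O₂N–C₆H₄–COO⁻) < nitrate (NO₃⁻)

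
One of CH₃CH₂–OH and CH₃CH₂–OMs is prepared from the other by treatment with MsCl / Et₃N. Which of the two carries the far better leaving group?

CH₃CH₂–OMs

From CH₃CH₂–OH the departing group would be OH⁻ (pKₐ(H₂O) ≈ 15.7). Strong base; essentially never leaves without prior activation.
From CH₃CH₂–OMs the leaving group is OMs⁻ (pKₐ(CH₃SO₃H (MsOH)) ≈ -1.9). Resonance-delocalised alkanesulfonate.
Treatment with MsCl / Et₃N works by converting the hydroxyl into a mesylate, making CH₃CH₂–OMs enormously more reactive.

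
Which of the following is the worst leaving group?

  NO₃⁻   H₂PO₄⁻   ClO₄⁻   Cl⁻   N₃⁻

N₃⁻

ClO₄⁻: pKₐ(HClO₄) ≈ -10
Cl⁻: pKₐ(HCl) ≈ -7
NO₃⁻: pKₐ(HNO₃) ≈ -1.3
H₂PO₄⁻: pKₐ(H₃PO₄) ≈ 2.1
N₃⁻: pKₐ(HN₃) ≈ 4.7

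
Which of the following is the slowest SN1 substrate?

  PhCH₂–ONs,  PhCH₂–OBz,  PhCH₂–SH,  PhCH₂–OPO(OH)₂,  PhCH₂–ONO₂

Same R in every case — rank the leaving groups.
Rank by basicity of the departing species: weakest base leaves most easily.
PhCH₂–ONs loses ONs⁻: pKₐ(p-O₂NC₆H₄SO₃H) ≈ -3.5
PhCH₂–ONO₂ loses NO₃⁻: pKₐ(HNO₃) ≈ -1.3
PhCH₂–OPO(OH)₂ loses H₂PO₄⁻: pKₐ(H₃PO₄) ≈ 2.1
PhCH₂–OBz loses PhCOO⁻: pKₐ(C₆H₅COOH) ≈ 4.2
PhCH₂–SH loses HS⁻: pKₐ(H₂S) ≈ 7

PhCH₂–SH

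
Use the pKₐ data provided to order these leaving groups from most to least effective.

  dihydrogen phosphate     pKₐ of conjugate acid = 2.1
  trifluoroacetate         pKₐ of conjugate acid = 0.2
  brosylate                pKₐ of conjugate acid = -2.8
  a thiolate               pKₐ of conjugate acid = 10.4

Lower conjugate-acid pKₐ ⇒ weaker base ⇒ better leaving group.
Sorting by the given values: brosylate (-2.8), trifluoroacetate (0.2), dihydrogen phosphate (2.1), a thiolate (10.4).

brosylate > trifluoroacetate > dihydrogen phosphate > a thiolate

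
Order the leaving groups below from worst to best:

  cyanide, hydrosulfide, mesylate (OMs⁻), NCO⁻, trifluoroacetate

Leaving-group ability tracks the stability of the departed species; conjugate-acid pKₐ is the usual yardstick (lower pKₐ → better LG).
mesylate (OMs⁻): pKₐ(CH₃SO₃H (MsOH)) ≈ -1.9 — resonance-delocalised alkanesulfonate
trifluoroacetate: pKₐ(CF₃COOH) ≈ 0.2
NCO⁻: pKₐ(HOCN) ≈ 3.5 — resonance between N and O
hydrosulfide: pKₐ(H₂S) ≈ 7
cyanide: pKₐ(HCN) ≈ 9.2
Listed from poorest to best leaving group as asked.

cyanide < hydrosulfide < NCO⁻ < trifluoroacetate < mesylate (OMs⁻)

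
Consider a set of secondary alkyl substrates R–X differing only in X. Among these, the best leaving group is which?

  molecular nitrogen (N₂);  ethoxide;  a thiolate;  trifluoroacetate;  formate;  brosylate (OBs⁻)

molecular nitrogen (N₂)

A good leaving group is a weak base: the lower the pKₐ of its conjugate acid, the more readily it departs.
molecular nitrogen (N₂): no meaningful conjugate acid; N₂ departs as an exceptionally stable neutral molecule
brosylate (OBs⁻): pKₐ(p-BrC₆H₄SO₃H) ≈ -2.8
trifluoroacetate: pKₐ(CF₃COOH) ≈ 0.2
formate: pKₐ(HCOOH) ≈ 3.8
a thiolate: pKₐ(RSH (a thiol)) ≈ 10.5
ethoxide: pKₐ(CH₃CH₂OH) ≈ 16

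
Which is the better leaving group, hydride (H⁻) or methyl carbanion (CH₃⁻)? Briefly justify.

hydride (H⁻) is the better leaving group.
pKₐ(H₂) ≈ 36 versus pKₐ(CH₄) ≈ 48: hydride (H⁻) is the much weaker base.
Extremely strong base; leaves only in special hydride-transfer contexts.

hydride (H⁻)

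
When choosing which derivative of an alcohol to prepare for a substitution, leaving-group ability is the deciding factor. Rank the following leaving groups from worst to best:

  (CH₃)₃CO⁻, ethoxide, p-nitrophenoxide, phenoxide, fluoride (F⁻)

fluoride (F⁻): pKₐ(HF) ≈ 3.2
p-nitrophenoxide: pKₐ(p-nitrophenol) ≈ 7.2
phenoxide: pKₐ(C₆H₅OH (phenol)) ≈ 10
ethoxide: pKₐ(CH₃CH₂OH) ≈ 16
(CH₃)₃CO⁻: pKₐ(t-BuOH) ≈ 18
Listed from poorest to best leaving group as asked.

(CH₃)₃CO⁻ < ethoxide < phenoxide < p-nitrophenoxide < fluoride (F⁻)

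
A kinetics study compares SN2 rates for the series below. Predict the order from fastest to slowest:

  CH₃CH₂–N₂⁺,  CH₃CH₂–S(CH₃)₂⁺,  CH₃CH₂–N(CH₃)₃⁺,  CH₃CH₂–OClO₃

Identical carbon frameworks mean the comparison reduces to leaving-group quality.
The more stable X⁻ (or X) is on its own — i.e. the weaker a base it is — the better a leaving group it makes.
CH₃CH₂–N₂⁺ loses N₂: no meaningful conjugate acid; N₂ departs as an exceptionally stable neutral molecule
CH₃CH₂–OClO₃ loses ClO₄⁻: pKₐ(HClO₄) ≈ -10
CH₃CH₂–S(CH₃)₂⁺ loses SR'₂: pKₐ(R'₂SH⁺) ≈ -7
CH₃CH₂–N(CH₃)₃⁺ loses NR'₃: pKₐ(R'₃NH⁺) ≈ 10.7

CH₃CH₂–N₂⁺ > CH₃CH₂–OClO₃ > CH₃CH₂–S(CH₃)₂⁺ > CH₃CH₂–N(CH₃)₃⁺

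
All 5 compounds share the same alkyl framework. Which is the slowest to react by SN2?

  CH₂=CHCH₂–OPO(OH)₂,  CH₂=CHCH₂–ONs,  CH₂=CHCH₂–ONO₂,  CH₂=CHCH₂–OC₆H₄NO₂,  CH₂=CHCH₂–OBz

With the same alkyl group throughout, only the leaving group differentiates the rates.
Leaving-group ability tracks the stability of the departed species; conjugate-acid pKₐ is the usual yardstick (lower pKₐ → better LG).
CH₂=CHCH₂–ONs loses ONs⁻: pKₐ(p-O₂NC₆H₄SO₃H) ≈ -3.5
CH₂=CHCH₂–ONO₂ loses NO₃⁻: pKₐ(HNO₃) ≈ -1.3
CH₂=CHCH₂–OPO(OH)₂ loses H₂PO₄⁻: pKₐ(H₃PO₄) ≈ 2.1
CH₂=CHCH₂–OBz loses PhCOO⁻: pKₐ(C₆H₅COOH) ≈ 4.2
CH₂=CHCH₂–OC₆H₄NO₂ loses p-O₂N–C₆H₄–O⁻: pKₐ(p-nitrophenol) ≈ 7.2

CH₂=CHCH₂–OC₆H₄NO₂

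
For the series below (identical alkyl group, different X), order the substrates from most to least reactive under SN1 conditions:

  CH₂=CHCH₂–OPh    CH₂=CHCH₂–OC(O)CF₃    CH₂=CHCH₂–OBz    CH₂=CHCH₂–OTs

With the same alkyl group throughout, only the leaving group differentiates the rates.
Leaving-group ability tracks the stability of the departed species; conjugate-acid pKₐ is the usual yardstick (lower pKₐ → better LG).
CH₂=CHCH₂–OTs loses OTs⁻: pKₐ(p-CH₃C₆H₄SO₃H (TsOH)) ≈ -2.8
CH₂=CHCH₂–OC(O)CF₃ loses CF₃COO⁻: pKₐ(CF₃COOH) ≈ 0.2
CH₂=CHCH₂–OBz loses PhCOO⁻: pKₐ(C₆H₅COOH) ≈ 4.2
CH₂=CHCH₂–OPh loses PhO⁻: pKₐ(C₆H₅OH (phenol)) ≈ 10

CH₂=CHCH₂–OTs > CH₂=CHCH₂–OC(O)CF₃ > CH₂=CHCH₂–OBz > CH₂=CHCH₂–OPh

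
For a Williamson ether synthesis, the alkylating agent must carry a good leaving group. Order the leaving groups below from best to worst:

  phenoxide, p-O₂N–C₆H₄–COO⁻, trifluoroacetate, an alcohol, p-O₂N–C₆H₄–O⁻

an alcohol > trifluoroacetate > p-O₂N–C₆H₄–COO⁻ > p-O₂N–C₆H₄–O⁻ > phenoxide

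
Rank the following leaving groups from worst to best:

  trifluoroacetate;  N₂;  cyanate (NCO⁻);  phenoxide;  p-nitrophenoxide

phenoxide < p-nitrophenoxide < cyanate (NCO⁻) < trifluoroacetate < N₂

Rank by basicity of the departing species: weakest base leaves most easily.
N₂: no meaningful conjugate acid; N₂ departs as an exceptionally stable neutral molecule
trifluoroacetate: pKₐ(CF₃COOH) ≈ 0.2 — strongly electron-withdrawing CF₃ stabilises the carboxylate
cyanate (NCO⁻): pKₐ(HOCN) ≈ 3.5
p-nitrophenoxide: pKₐ(p-nitrophenol) ≈ 7.2
phenoxide: pKₐ(C₆H₅OH (phenol)) ≈ 10
Listed from poorest to best leaving group as asked.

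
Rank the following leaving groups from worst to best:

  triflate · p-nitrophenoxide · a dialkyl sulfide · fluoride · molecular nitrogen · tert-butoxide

tert-butoxide < p-nitrophenoxide < fluoride < a dialkyl sulfide < triflate < molecular nitrogen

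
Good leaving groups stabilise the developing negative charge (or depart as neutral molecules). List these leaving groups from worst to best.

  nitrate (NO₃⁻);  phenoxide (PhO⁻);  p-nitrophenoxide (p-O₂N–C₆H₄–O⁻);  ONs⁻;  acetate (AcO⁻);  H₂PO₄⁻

phenoxide (PhO⁻) < p-nitrophenoxide (p-O₂N–C₆H₄–O⁻) < acetate (AcO⁻) < H₂PO₄⁻ < nitrate (NO₃⁻) < ONs⁻

ONs⁻: pKₐ(p-O₂NC₆H₄SO₃H) ≈ -3.5
nitrate (NO₃⁻): pKₐ(HNO₃) ≈ -1.3 — resonance-delocalised over three oxygens
H₂PO₄⁻: pKₐ(H₃PO₄) ≈ 2.1 — moderate base; biological leaving group after further activation
acetate (AcO⁻): pKₐ(CH₃COOH) ≈ 4.8 — resonance-stabilised but still a weak base
p-nitrophenoxide (p-O₂N–C₆H₄–O⁻): pKₐ(p-nitrophenol) ≈ 7.2 — nitro group delocalises the charge; the classic chromogenic LG
phenoxide (PhO⁻): pKₐ(C₆H₅OH (phenol)) ≈ 10 — resonance into the ring helps, but still a poor LG
Reversing gives the worst-to-best order requested.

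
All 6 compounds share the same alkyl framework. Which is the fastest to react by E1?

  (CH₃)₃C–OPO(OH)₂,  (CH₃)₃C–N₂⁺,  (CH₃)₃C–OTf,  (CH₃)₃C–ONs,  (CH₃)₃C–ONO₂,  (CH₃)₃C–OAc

(CH₃)₃C–N₂⁺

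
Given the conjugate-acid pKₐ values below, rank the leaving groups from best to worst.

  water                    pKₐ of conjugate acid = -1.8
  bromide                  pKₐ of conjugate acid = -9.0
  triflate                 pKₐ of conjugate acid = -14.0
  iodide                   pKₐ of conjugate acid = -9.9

triflate > iodide > bromide > water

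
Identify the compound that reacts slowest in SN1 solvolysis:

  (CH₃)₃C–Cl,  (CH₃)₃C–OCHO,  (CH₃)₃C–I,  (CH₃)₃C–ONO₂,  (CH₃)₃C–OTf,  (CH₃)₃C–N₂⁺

(CH₃)₃C–OCHO

The skeletons are identical, so relative rate is governed entirely by leaving-group ability.
Leaving-group ability tracks the stability of the departed species; conjugate-acid pKₐ is the usual yardstick (lower pKₐ → better LG).
(CH₃)₃C–N₂⁺ loses N₂: no meaningful conjugate acid; N₂ departs as an exceptionally stable neutral molecule
(CH₃)₃C–OTf loses OTf⁻: pKₐ(CF₃SO₃H (triflic acid)) ≈ -14
(CH₃)₃C–I loses I⁻: pKₐ(HI) ≈ -10
(CH₃)₃C–Cl loses Cl⁻: pKₐ(HCl) ≈ -7
(CH₃)₃C–ONO₂ loses NO₃⁻: pKₐ(HNO₃) ≈ -1.3
(CH₃)₃C–OCHO loses HCOO⁻: pKₐ(HCOOH) ≈ 3.8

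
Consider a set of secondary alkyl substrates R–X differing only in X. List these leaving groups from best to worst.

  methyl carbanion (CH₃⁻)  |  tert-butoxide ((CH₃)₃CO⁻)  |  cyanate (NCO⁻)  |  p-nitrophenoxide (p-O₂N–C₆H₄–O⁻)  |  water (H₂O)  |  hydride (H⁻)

water (H₂O): pKₐ(H₃O⁺) ≈ -1.7
cyanate (NCO⁻): pKₐ(HOCN) ≈ 3.5
p-nitrophenoxide (p-O₂N–C₆H₄–O⁻): pKₐ(p-nitrophenol) ≈ 7.2
tert-butoxide ((CH₃)₃CO⁻): pKₐ(t-BuOH) ≈ 18
hydride (H⁻): pKₐ(H₂) ≈ 36
methyl carbanion (CH₃⁻): pKₐ(CH₄) ≈ 48

water (H₂O) > cyanate (NCO⁻) > p-nitrophenoxide (p-O₂N–C₆H₄–O⁻) > tert-butoxide ((CH₃)₃CO⁻) > hydride (H⁻) > methyl carbanion (CH₃⁻)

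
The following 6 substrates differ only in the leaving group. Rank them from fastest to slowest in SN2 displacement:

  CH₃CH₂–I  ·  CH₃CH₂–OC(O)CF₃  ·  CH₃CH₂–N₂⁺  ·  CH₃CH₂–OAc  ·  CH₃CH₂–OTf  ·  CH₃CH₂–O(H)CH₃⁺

Identical carbon frameworks mean the comparison reduces to leaving-group quality.
The more stable X⁻ (or X) is on its own — i.e. the weaker a base it is — the better a leaving group it makes.
CH₃CH₂–N₂⁺ loses N₂: no meaningful conjugate acid; N₂ departs as an exceptionally stable neutral molecule
CH₃CH₂–OTf loses OTf⁻: pKₐ(CF₃SO₃H (triflic acid)) ≈ -14
CH₃CH₂–I loses I⁻: pKₐ(HI) ≈ -10
CH₃CH₂–O(H)CH₃⁺ loses R'OH: pKₐ(R'OH₂⁺) ≈ -2.4
CH₃CH₂–OC(O)CF₃ loses CF₃COO⁻: pKₐ(CF₃COOH) ≈ 0.2
CH₃CH₂–OAc loses AcO⁻: pKₐ(CH₃COOH) ≈ 4.8

CH₃CH₂–N₂⁺ > CH₃CH₂–OTf > CH₃CH₂–I > CH₃CH₂–O(H)CH₃⁺ > CH₃CH₂–OC(O)CF₃ > CH₃CH₂–OAc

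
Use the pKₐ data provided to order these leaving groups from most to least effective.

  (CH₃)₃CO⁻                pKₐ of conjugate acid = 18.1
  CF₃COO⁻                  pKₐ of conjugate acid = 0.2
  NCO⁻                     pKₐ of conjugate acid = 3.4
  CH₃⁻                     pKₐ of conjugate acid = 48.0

Lower conjugate-acid pKₐ ⇒ weaker base ⇒ better leaving group.
Sorting by the given values: CF₃COO⁻ (0.2), NCO⁻ (3.4), (CH₃)₃CO⁻ (18.1), CH₃⁻ (48.0).

CF₃COO⁻ > NCO⁻ > (CH₃)₃CO⁻ > CH₃⁻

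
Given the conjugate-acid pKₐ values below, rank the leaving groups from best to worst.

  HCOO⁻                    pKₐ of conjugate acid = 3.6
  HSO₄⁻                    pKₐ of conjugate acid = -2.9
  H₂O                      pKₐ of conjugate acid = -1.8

Lower conjugate-acid pKₐ ⇒ weaker base ⇒ better leaving group.
Sorting by the given values: HSO₄⁻ (-2.9), H₂O (-1.8), HCOO⁻ (3.6).

HSO₄⁻ > H₂O > HCOO⁻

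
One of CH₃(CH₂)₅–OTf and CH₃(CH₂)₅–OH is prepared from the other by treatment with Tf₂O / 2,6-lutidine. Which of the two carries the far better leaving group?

CH₃(CH₂)₅–OTf

From CH₃(CH₂)₅–OH the departing group would be OH⁻ (pKₐ(H₂O) ≈ 15.7). Strong base; essentially never leaves without prior activation.
From CH₃(CH₂)₅–OTf the leaving group is OTf⁻ (pKₐ(CF₃SO₃H (triflic acid)) ≈ -14). Charge spread over three oxygens and a CF₃ group; the premier leaving group in synthesis.
Treatment with Tf₂O / 2,6-lutidine works by converting the hydroxyl into a triflate, making CH₃(CH₂)₅–OTf enormously more reactive.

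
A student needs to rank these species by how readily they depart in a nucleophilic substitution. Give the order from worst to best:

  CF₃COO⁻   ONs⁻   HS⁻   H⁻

ONs⁻: pKₐ(p-O₂NC₆H₄SO₃H) ≈ -3.5 — p-nitro group further stabilises the sulfonate
CF₃COO⁻: pKₐ(CF₃COOH) ≈ 0.2 — strongly electron-withdrawing CF₃ stabilises the carboxylate
HS⁻: pKₐ(H₂S) ≈ 7 — larger and more polarisable than the oxygen analogue
H⁻: pKₐ(H₂) ≈ 36 — extremely strong base; leaves only in special hydride-transfer contexts
The question asks for worst first, so the sequence is read in increasing leaving-group ability.

H⁻ < HS⁻ < CF₃COO⁻ < ONs⁻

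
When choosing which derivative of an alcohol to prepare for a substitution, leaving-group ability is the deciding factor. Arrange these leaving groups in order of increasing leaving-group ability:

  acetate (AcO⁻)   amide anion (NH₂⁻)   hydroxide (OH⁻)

Leaving-group ability tracks the stability of the departed species; conjugate-acid pKₐ is the usual yardstick (lower pKₐ → better LG).
acetate (AcO⁻): pKₐ(CH₃COOH) ≈ 4.8 — resonance-stabilised but still a weak base
hydroxide (OH⁻): pKₐ(H₂O) ≈ 15.7 — strong base; essentially never leaves without prior activation
amide anion (NH₂⁻): pKₐ(NH₃) ≈ 38 — extremely strong base; never a leaving group
Reversing gives the worst-to-best order requested.

amide anion (NH₂⁻) < hydroxide (OH⁻) < acetate (AcO⁻)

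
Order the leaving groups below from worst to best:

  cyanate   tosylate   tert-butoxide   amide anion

The more stable X⁻ (or X) is on its own — i.e. the weaker a base it is — the better a leaving group it makes.
tosylate: pKₐ(p-CH₃C₆H₄SO₃H (TsOH)) ≈ -2.8
cyanate: pKₐ(HOCN) ≈ 3.5
tert-butoxide: pKₐ(t-BuOH) ≈ 18
amide anion: pKₐ(NH₃) ≈ 38
Reversing gives the worst-to-best order requested.

amide anion < tert-butoxide < cyanate < tosylate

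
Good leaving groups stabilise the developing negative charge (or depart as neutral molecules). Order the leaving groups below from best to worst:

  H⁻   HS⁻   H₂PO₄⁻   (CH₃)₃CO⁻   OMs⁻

OMs⁻: pKₐ(CH₃SO₃H (MsOH)) ≈ -1.9 — resonance-delocalised alkanesulfonate
H₂PO₄⁻: pKₐ(H₃PO₄) ≈ 2.1 — moderate base; biological leaving group after further activation
HS⁻: pKₐ(H₂S) ≈ 7 — larger and more polarisable than the oxygen analogue
(CH₃)₃CO⁻: pKₐ(t-BuOH) ≈ 18 — bulky, strongly basic alkoxide
H⁻: pKₐ(H₂) ≈ 36 — extremely strong base; leaves only in special hydride-transfer contexts

OMs⁻ > H₂PO₄⁻ > HS⁻ > (CH₃)₃CO⁻ > H⁻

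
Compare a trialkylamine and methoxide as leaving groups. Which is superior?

a trialkylamine is the better leaving group.
pKₐ(R'₃NH⁺) ≈ 10.7 versus pKₐ(CH₃OH) ≈ 15.5: a trialkylamine is the much weaker base.
Neutral but still a fairly strong base; Hofmann-elimination LG.

a trialkylamine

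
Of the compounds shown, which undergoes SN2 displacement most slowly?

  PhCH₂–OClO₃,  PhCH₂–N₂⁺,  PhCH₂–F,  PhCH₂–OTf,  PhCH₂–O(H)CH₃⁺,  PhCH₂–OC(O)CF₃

PhCH₂–F

Identical carbon frameworks mean the comparison reduces to leaving-group quality.
Rank by basicity of the departing species: weakest base leaves most easily.
PhCH₂–N₂⁺ loses N₂: no meaningful conjugate acid; N₂ departs as an exceptionally stable neutral molecule
PhCH₂–OTf loses OTf⁻: pKₐ(CF₃SO₃H (triflic acid)) ≈ -14
PhCH₂–OClO₃ loses ClO₄⁻: pKₐ(HClO₄) ≈ -10
PhCH₂–O(H)CH₃⁺ loses R'OH: pKₐ(R'OH₂⁺) ≈ -2.4
PhCH₂–OC(O)CF₃ loses CF₃COO⁻: pKₐ(CF₃COOH) ≈ 0.2
PhCH₂–F loses F⁻: pKₐ(HF) ≈ 3.2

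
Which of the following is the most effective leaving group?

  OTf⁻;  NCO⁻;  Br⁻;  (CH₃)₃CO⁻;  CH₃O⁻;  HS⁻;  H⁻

Rank by basicity of the departing species: weakest base leaves most easily.
OTf⁻: pKₐ(CF₃SO₃H (triflic acid)) ≈ -14
Br⁻: pKₐ(HBr) ≈ -9
NCO⁻: pKₐ(HOCN) ≈ 3.5
HS⁻: pKₐ(H₂S) ≈ 7
CH₃O⁻: pKₐ(CH₃OH) ≈ 15.5
(CH₃)₃CO⁻: pKₐ(t-BuOH) ≈ 18
H⁻: pKₐ(H₂) ≈ 36

OTf⁻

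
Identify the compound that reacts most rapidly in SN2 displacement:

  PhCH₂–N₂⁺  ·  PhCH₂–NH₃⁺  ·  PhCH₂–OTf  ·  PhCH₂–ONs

PhCH₂–N₂⁺

With the same alkyl group throughout, only the leaving group differentiates the rates.
A good leaving group is a weak base: the lower the pKₐ of its conjugate acid, the more readily it departs.
PhCH₂–N₂⁺ loses N₂: no meaningful conjugate acid; N₂ departs as an exceptionally stable neutral molecule
PhCH₂–OTf loses OTf⁻: pKₐ(CF₃SO₃H (triflic acid)) ≈ -14
PhCH₂–ONs loses ONs⁻: pKₐ(p-O₂NC₆H₄SO₃H) ≈ -3.5
PhCH₂–NH₃⁺ loses NH₃: pKₐ(NH₄⁺) ≈ 9.2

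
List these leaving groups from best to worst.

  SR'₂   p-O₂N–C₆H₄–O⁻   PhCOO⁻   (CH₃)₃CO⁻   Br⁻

Br⁻ > SR'₂ > PhCOO⁻ > p-O₂N–C₆H₄–O⁻ > (CH₃)₃CO⁻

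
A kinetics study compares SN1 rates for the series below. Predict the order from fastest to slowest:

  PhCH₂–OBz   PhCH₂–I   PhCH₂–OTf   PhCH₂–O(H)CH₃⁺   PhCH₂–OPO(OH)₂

PhCH₂–OTf > PhCH₂–I > PhCH₂–O(H)CH₃⁺ > PhCH₂–OPO(OH)₂ > PhCH₂–OBz

The skeletons are identical, so relative rate is governed entirely by leaving-group ability.
The more stable X⁻ (or X) is on its own — i.e. the weaker a base it is — the better a leaving group it makes.
PhCH₂–OTf loses OTf⁻: pKₐ(CF₃SO₃H (triflic acid)) ≈ -14
PhCH₂–I loses I⁻: pKₐ(HI) ≈ -10
PhCH₂–O(H)CH₃⁺ loses R'OH: pKₐ(R'OH₂⁺) ≈ -2.4
PhCH₂–OPO(OH)₂ loses H₂PO₄⁻: pKₐ(H₃PO₄) ≈ 2.1
PhCH₂–OBz loses PhCOO⁻: pKₐ(C₆H₅COOH) ≈ 4.2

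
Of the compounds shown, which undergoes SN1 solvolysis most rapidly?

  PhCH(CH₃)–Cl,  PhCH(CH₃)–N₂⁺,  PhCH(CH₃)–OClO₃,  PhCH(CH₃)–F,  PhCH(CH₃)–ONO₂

With the same alkyl group throughout, only the leaving group differentiates the rates.
Rank by basicity of the departing species: weakest base leaves most easily.
PhCH(CH₃)–N₂⁺ loses N₂: no meaningful conjugate acid; N₂ departs as an exceptionally stable neutral molecule
PhCH(CH₃)–OClO₃ loses ClO₄⁻: pKₐ(HClO₄) ≈ -10
PhCH(CH₃)–Cl loses Cl⁻: pKₐ(HCl) ≈ -7
PhCH(CH₃)–ONO₂ loses NO₃⁻: pKₐ(HNO₃) ≈ -1.3
PhCH(CH₃)–F loses F⁻: pKₐ(HF) ≈ 3.2

PhCH(CH₃)–N₂⁺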